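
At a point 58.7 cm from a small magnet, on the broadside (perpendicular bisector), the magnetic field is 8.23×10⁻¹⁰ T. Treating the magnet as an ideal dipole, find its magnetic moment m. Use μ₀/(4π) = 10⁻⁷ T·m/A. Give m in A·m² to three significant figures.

m ≈ 0.00166 A·m²

In the equatorial plane B = (μ₀/4π)·m/r³, so m = Br³·4π/(μ₀).
m = (8.23×10⁻¹⁰)·(0.587)³ / (10⁻⁷) = 0.001665 A·m².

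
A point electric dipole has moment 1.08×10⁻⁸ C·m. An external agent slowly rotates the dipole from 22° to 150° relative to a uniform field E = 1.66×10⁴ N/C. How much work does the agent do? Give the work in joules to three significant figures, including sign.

W_ext = ΔU = U(θ₂) − U(θ₁) = −pE cosθ₂ − (−pE cosθ₁) = pE(cosθ₁ − cosθ₂).
W = (1.08×10⁻⁸)(1.66×10⁴)·(cos22° − cos150°) = (1.793×10⁻⁴)·(+1.7932) = 3.215×10⁻⁴ J.

W ≈ 3.21×10⁻⁴ J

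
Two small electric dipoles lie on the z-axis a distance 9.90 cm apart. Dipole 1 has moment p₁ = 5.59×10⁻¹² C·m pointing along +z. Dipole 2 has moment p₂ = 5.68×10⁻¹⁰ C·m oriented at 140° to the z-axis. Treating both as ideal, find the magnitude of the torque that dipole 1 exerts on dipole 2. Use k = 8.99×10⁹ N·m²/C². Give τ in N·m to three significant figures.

The second dipole sits on the axis of the first, so the field there is axial: E₁ = 2kp₁/r³ along +z.
E₁ = 2(8.99×10⁹)(5.59×10⁻¹²)/(0.0990)³ = 103.6 N/C.
Torque on the second dipole: τ = p₂ E₁ sinθ.
τ = (5.68×10⁻¹⁰)(103.6)·sin140° = 3.782×10⁻⁸ N·m.

τ ≈ 3.78×10⁻⁸ N·m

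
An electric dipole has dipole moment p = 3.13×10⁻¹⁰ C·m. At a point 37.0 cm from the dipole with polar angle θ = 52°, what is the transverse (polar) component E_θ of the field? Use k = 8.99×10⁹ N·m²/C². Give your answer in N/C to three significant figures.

For a dipole, E_θ = (kp sinθ)/r³.
kp/r³ = (8.99×10⁹)(3.13×10⁻¹⁰)/(0.370)³ = 55.55 N/C.
E_θ = 55.55·sin52° = 43.78 N/C.

E_θ ≈ 43.8 N/C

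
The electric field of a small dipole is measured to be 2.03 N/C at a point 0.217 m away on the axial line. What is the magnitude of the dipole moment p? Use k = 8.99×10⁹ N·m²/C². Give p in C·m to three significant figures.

p ≈ 1.15×10⁻¹² C·m

On axis E = 2kp/r³, so p = Er³/(2k).
p = (2.03)·(0.217)³ / (2·8.99×10⁹) = 1.154×10⁻¹² C·m.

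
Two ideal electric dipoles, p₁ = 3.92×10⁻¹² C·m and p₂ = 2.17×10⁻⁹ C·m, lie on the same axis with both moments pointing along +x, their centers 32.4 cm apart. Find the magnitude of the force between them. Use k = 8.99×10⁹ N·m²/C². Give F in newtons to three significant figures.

On-axis field of dipole 1 at distance r: E = 2kp₁/r³. Force on dipole 2 is F = p₂·dE/dr (gradient along axis).
dE/dr = −6kp₁/r⁴, so |F| = 6kp₁p₂/r⁴ (attractive for aligned moments).
F = 6(8.99×10⁹)(3.92×10⁻¹²)(2.17×10⁻⁹)/(0.324)⁴ = 4.164×10⁻⁸ N.

F ≈ 4.16×10⁻⁸ N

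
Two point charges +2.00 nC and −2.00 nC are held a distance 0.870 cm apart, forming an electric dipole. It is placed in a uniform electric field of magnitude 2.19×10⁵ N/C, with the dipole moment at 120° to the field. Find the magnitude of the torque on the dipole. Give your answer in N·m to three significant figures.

τ ≈ 3.30×10⁻⁶ N·m

Dipole moment p = qd = (2.00×10⁻⁹ C)(0.00870 m) = 1.74×10⁻¹¹ C·m.
Torque on an electric dipole: τ = pE sinθ.
τ = (1.74×10⁻¹¹)(2.19×10⁵)·sin120° = 3.300×10⁻⁶ N·m.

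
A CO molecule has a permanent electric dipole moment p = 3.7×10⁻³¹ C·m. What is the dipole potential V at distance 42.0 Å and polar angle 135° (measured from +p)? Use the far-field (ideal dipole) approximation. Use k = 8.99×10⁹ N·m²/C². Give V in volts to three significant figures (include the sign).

The dipole potential is V = kp cosθ / r².
V = (8.99×10⁹)(3.70×10⁻³¹)·cos135° / (4.20×10⁻⁹)² = -1.333×10⁻⁴ V.

V ≈ -1.33×10⁻⁴ V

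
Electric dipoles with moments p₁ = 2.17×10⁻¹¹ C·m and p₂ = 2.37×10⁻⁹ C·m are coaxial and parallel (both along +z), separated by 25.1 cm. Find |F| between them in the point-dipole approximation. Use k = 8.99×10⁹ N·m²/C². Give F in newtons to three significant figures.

On-axis field of dipole 1 at distance r: E = 2kp₁/r³. Force on dipole 2 is F = p₂·dE/dr (gradient along axis).
dE/dr = −6kp₁/r⁴, so |F| = 6kp₁p₂/r⁴ (attractive for aligned moments).
F = 6(8.99×10⁹)(2.17×10⁻¹¹)(2.37×10⁻⁹)/(0.251)⁴ = 6.989×10⁻⁷ N.

F ≈ 6.99×10⁻⁷ N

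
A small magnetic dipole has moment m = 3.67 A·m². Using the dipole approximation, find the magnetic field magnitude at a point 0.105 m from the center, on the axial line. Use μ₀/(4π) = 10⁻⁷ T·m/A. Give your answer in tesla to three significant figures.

On axis B = (μ₀/4π)·2m/r³.
B = 2·(10⁻⁷)·(3.67) / (0.105)³ = 6.341×10⁻⁴ T.

B ≈ 6.34×10⁻⁴ T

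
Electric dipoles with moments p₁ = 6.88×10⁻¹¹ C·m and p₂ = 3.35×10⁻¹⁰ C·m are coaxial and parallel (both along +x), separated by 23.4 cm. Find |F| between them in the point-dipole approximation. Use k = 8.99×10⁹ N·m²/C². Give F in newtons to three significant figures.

F ≈ 4.15×10⁻⁷ N

On-axis field of dipole 1 at distance r: E = 2kp₁/r³. Force on dipole 2 is F = p₂·dE/dr (gradient along axis).
dE/dr = −6kp₁/r⁴, so |F| = 6kp₁p₂/r⁴ (attractive for aligned moments).
F = 6(8.99×10⁹)(6.88×10⁻¹¹)(3.35×10⁻¹⁰)/(0.234)⁴ = 4.146×10⁻⁷ N.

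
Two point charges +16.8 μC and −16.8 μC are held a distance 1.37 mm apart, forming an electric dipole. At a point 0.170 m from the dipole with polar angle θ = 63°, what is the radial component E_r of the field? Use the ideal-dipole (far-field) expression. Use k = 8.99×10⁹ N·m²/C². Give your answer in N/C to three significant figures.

Dipole moment p = qd = (1.68×10⁻⁵ C)(0.00137 m) = 2.302×10⁻⁸ C·m.
For a dipole, E_r = (2kp cosθ)/r³.
kp/r³ = (8.99×10⁹)(2.302×10⁻⁸)/(0.170)³ = 4.212×10⁴ N/C.
E_r = 2·4.212×10⁴·cos63° = 3.825×10⁴ N/C.

E_r ≈ 3.82×10⁴ N/C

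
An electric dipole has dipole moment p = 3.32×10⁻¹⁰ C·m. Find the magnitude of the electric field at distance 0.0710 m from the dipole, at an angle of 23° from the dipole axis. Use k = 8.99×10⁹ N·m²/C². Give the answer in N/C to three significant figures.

At angle θ the dipole field magnitude is E = (kp/r³)·√(1 + 3cos²θ).
kp/r³ = (8.99×10⁹)(3.32×10⁻¹⁰) / (0.0710)³ = 8339 N/C.
√(1 + 3cos²23°) = √(1 + 3·0.8473) = √3.5420 ≈ 1.8820.
E ≈ 8339 × 1.882 = 1.569×10⁴ N/C.

E ≈ 1.57×10⁴ N/C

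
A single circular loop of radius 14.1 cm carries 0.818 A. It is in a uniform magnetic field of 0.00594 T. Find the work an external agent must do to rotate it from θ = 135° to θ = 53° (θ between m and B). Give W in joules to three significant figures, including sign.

Magnetic moment m = IA = Iπa² = (0.818)·π·(0.141)² = 0.05109 A·m².
W_ext = ΔU = −mB cosθ₂ + mB cosθ₁ = mB(cosθ₁ − cosθ₂).
W = (0.05109)(0.00594)·(cos135° − cos53°) = (3.035×10⁻⁴)·(-1.3089) = -3.972×10⁻⁴ J.

W ≈ -3.97×10⁻⁴ J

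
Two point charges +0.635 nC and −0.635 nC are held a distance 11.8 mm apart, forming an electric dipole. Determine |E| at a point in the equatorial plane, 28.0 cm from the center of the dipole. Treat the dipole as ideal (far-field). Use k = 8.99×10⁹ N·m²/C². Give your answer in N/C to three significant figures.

E ≈ 3.07 N/C

Dipole moment p = qd = (6.35×10⁻¹⁰ C)(0.0118 m) = 7.493×10⁻¹² C·m.
On the perpendicular bisector E = kp/r³ (half the axial value at the same distance).
E = (8.99×10⁹)(7.493×10⁻¹²) / (0.280)³ = 3.069 N/C.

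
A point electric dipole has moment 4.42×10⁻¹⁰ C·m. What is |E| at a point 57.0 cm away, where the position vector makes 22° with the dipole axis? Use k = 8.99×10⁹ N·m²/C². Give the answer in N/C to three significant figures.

E ≈ 40.6 N/C

At angle θ the dipole field magnitude is E = (kp/r³)·√(1 + 3cos²θ).
kp/r³ = (8.99×10⁹)(4.42×10⁻¹⁰) / (0.570)³ = 21.46 N/C.
√(1 + 3cos²22°) = √(1 + 3·0.8597) = √3.5790 ≈ 1.8918.
E ≈ 21.46 × 1.892 = 40.59 N/C.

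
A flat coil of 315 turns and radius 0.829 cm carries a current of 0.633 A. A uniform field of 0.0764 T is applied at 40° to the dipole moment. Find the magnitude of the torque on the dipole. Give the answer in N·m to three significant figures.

m = NIA = NIπa² = 315·(0.633)·π·(0.00829)² = 0.04305 A·m².
Torque on a magnetic dipole: τ = mB sinθ.
τ = (0.04305)(0.0764)·sin40° = 0.002114 N·m.

τ ≈ 0.00211 N·m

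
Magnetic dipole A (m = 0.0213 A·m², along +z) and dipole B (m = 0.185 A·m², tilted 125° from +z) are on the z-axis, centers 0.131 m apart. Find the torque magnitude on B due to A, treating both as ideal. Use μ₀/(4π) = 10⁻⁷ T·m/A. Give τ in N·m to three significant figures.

Dipole B is on the axis of dipole A, so B₁ there is axial: B₁ = (μ₀/4π)·2m₁/r³ along +z.
B₁ = 2(10⁻⁷)(0.0213)/(0.131)³ = 1.895×10⁻⁶ T.
τ = m₂ B₁ sinθ.
τ = (0.185)(1.895×10⁻⁶)·sin125° = 2.872×10⁻⁷ N·m.

τ ≈ 2.87×10⁻⁷ N·m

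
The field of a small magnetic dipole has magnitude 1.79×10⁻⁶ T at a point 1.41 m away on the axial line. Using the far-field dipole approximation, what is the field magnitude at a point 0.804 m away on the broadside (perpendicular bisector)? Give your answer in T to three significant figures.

B ≈ 4.83×10⁻⁶ T

Dipole fields scale as 1/r³ in the far field.
The axial field is twice the equatorial field at the same r, so the geometry factor is 1/2.
B₂ = B₁ · (1/2) · (r₁/r₂)³ = 1.79×10⁻⁶ · 0.5 · (1.41/0.804)³.
(r₁/r₂)³ = (1.754)³ = 5.394.
B₂ ≈ 4.827×10⁻⁶ T.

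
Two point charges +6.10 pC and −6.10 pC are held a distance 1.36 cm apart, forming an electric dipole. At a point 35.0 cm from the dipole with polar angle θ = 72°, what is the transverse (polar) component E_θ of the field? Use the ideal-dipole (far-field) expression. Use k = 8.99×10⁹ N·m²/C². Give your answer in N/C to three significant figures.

Dipole moment p = qd = (6.10×10⁻¹² C)(0.0136 m) = 8.296×10⁻¹⁴ C·m.
For a dipole, E_θ = (kp sinθ)/r³.
kp/r³ = (8.99×10⁹)(8.296×10⁻¹⁴)/(0.350)³ = 0.01739 N/C.
E_θ = 0.01739·sin72° = 0.01654 N/C.

E_θ ≈ 0.0165 N/C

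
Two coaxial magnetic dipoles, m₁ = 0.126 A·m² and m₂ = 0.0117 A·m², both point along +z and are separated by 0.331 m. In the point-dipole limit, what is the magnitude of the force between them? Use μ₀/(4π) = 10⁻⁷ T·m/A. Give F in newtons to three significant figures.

On-axis B of dipole 1: B = (μ₀/4π)·2m₁/r³. Force on dipole 2: F = m₂·dB/dr.
dB/dr = −(μ₀/4π)·6m₁/r⁴, so |F| = (μ₀/4π)·6m₁m₂/r⁴.
F = 6(10⁻⁷)(0.126)(0.0117)/(0.331)⁴ = 7.369×10⁻⁸ N.

F ≈ 7.37×10⁻⁸ N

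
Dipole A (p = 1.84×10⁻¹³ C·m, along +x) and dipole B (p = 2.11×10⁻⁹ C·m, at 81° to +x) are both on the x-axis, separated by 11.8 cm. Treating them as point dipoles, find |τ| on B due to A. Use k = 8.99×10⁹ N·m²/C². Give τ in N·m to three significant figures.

τ ≈ 4.20×10⁻⁹ N·m

The second dipole sits on the axis of the first, so the field there is axial: E₁ = 2kp₁/r³ along +x.
E₁ = 2(8.99×10⁹)(1.84×10⁻¹³)/(0.118)³ = 2.014 N/C.
Torque on the second dipole: τ = p₂ E₁ sinθ.
τ = (2.11×10⁻⁹)(2.014)·sin81° = 4.196×10⁻⁹ N·m.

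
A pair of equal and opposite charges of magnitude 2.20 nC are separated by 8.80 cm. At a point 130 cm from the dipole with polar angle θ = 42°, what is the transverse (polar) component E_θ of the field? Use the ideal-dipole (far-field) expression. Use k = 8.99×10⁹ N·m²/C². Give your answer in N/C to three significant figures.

E_θ ≈ 0.530 N/C

Dipole moment p = qd = (2.20×10⁻⁹ C)(0.0880 m) = 1.936×10⁻¹⁰ C·m.
For a dipole, E_θ = (kp sinθ)/r³.
kp/r³ = (8.99×10⁹)(1.936×10⁻¹⁰)/(1.30)³ = 0.7922 N/C.
E_θ = 0.7922·sin42° = 0.5301 N/C.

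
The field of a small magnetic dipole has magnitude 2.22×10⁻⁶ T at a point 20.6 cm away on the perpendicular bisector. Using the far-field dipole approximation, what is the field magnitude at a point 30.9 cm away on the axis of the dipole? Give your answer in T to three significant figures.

B ≈ 1.32×10⁻⁶ T

Dipole fields scale as 1/r³ in the far field.
The axial field is twice the equatorial field at the same r, so the geometry factor is 2/1.
B₂ = B₁ · (2/1) · (r₁/r₂)³ = 2.22×10⁻⁶ · 2 · (20.6/30.9)³.
(r₁/r₂)³ = (0.6667)³ = 0.2963.
B₂ ≈ 1.316×10⁻⁶ T.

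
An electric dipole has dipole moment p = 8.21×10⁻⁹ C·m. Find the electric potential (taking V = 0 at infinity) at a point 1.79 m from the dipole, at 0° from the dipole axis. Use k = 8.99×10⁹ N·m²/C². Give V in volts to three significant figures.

The dipole potential is V = kp cosθ / r².
V = (8.99×10⁹)(8.21×10⁻⁹)·cos0° / (1.79)² = 23.04 V.

V ≈ 23.0 V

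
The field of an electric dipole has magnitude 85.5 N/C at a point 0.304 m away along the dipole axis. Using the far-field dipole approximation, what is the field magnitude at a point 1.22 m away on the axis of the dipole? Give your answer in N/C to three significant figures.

E ≈ 1.32 N/C

Dipole fields scale as 1/r³ in the far field; the geometry is the same at both points.
E₂ = E₁ · (r₁/r₂)³ = 85.5 · (0.304/1.22)³.
(r₁/r₂)³ = (0.2492)³ = 0.01547.
E₂ ≈ 1.323 N/C.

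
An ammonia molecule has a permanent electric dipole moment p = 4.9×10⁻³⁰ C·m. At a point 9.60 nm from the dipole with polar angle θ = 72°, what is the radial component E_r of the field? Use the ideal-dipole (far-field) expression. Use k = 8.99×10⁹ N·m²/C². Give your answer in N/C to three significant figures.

For a dipole, E_r = (2kp cosθ)/r³.
kp/r³ = (8.99×10⁹)(4.90×10⁻³⁰)/(9.60×10⁻⁹)³ = 4.979×10⁴ N/C.
E_r = 2·4.979×10⁴·cos72° = 3.077×10⁴ N/C.

E_r ≈ 3.08×10⁴ N/C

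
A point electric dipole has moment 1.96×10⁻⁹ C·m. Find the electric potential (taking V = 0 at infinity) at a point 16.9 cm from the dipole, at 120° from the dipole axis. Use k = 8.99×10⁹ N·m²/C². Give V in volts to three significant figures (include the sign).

The dipole potential is V = kp cosθ / r².
V = (8.99×10⁹)(1.96×10⁻⁹)·cos120° / (0.169)² = -308.5 V.

V ≈ -308 V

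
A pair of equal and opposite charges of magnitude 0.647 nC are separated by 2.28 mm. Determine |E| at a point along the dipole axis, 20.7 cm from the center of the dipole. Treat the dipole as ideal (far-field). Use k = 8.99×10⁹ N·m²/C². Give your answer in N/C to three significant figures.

E ≈ 2.99 N/C

Dipole moment p = qd = (6.47×10⁻¹⁰ C)(0.00228 m) = 1.475×10⁻¹² C·m.
On the dipole axis E = 2kp/r³.
E = 2·(8.99×10⁹)(1.475×10⁻¹²) / (0.207)³ = 2.990 N/C.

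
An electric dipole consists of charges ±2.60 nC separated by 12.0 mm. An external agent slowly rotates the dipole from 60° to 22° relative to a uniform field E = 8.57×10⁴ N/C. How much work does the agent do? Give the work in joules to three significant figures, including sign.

Dipole moment p = qd = (2.60×10⁻⁹ C)(0.0120 m) = 3.12×10⁻¹¹ C·m.
W_ext = ΔU = U(θ₂) − U(θ₁) = −pE cosθ₂ − (−pE cosθ₁) = pE(cosθ₁ − cosθ₂).
W = (3.12×10⁻¹¹)(8.57×10⁴)·(cos60° − cos22°) = (2.674×10⁻⁶)·(-0.4272) = -1.142×10⁻⁶ J.

W ≈ -1.14×10⁻⁶ J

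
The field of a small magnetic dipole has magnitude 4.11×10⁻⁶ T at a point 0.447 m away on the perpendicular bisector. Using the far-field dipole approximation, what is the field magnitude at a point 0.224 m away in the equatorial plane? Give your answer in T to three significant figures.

B ≈ 3.27×10⁻⁵ T

Dipole fields scale as 1/r³ in the far field; the geometry is the same at both points.
B₂ = B₁ · (r₁/r₂)³ = 4.11×10⁻⁶ · (0.447/0.224)³.
(r₁/r₂)³ = (1.996)³ = 7.947.
B₂ ≈ 3.266×10⁻⁵ T.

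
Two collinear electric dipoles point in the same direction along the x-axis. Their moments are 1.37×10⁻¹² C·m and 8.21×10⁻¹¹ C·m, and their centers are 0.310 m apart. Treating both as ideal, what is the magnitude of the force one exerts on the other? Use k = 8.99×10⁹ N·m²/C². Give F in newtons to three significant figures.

F ≈ 6.57×10⁻¹⁰ N

On-axis field of dipole 1 at distance r: E = 2kp₁/r³. Force on dipole 2 is F = p₂·dE/dr (gradient along axis).
dE/dr = −6kp₁/r⁴, so |F| = 6kp₁p₂/r⁴ (attractive for aligned moments).
F = 6(8.99×10⁹)(1.37×10⁻¹²)(8.21×10⁻¹¹)/(0.310)⁴ = 6.569×10⁻¹⁰ N.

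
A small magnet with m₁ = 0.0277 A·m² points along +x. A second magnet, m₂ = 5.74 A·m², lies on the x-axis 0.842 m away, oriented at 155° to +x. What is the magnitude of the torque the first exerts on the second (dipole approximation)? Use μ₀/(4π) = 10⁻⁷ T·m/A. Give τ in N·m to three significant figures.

τ ≈ 2.25×10⁻⁸ N·m

Dipole B is on the axis of dipole A, so B₁ there is axial: B₁ = (μ₀/4π)·2m₁/r³ along +x.
B₁ = 2(10⁻⁷)(0.0277)/(0.842)³ = 9.281×10⁻⁹ T.
τ = m₂ B₁ sinθ.
τ = (5.74)(9.281×10⁻⁹)·sin155° = 2.251×10⁻⁸ N·m.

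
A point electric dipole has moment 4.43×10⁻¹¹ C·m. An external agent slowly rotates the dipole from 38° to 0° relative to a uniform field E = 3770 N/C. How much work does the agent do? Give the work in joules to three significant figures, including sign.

W_ext = ΔU = U(θ₂) − U(θ₁) = −pE cosθ₂ − (−pE cosθ₁) = pE(cosθ₁ − cosθ₂).
W = (4.43×10⁻¹¹)(3770)·(cos38° − cos0°) = (1.670×10⁻⁷)·(-0.2120) = -3.540×10⁻⁸ J.

W ≈ -3.54×10⁻⁸ J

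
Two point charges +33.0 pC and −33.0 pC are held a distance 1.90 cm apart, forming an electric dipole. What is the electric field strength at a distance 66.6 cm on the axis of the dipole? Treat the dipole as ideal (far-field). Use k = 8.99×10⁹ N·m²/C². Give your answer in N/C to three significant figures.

Dipole moment p = qd = (3.30×10⁻¹¹ C)(0.0190 m) = 6.27×10⁻¹³ C·m.
On the dipole axis E = 2kp/r³.
E = 2·(8.99×10⁹)(6.27×10⁻¹³) / (0.666)³ = 0.03816 N/C.

E ≈ 0.0382 N/C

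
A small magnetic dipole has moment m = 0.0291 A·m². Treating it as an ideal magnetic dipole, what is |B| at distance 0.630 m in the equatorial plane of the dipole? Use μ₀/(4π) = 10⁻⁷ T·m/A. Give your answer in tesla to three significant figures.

In the equatorial plane B = (μ₀/4π)·m/r³ (half the axial value).
B = (10⁻⁷)·(0.0291) / (0.630)³ = 1.164×10⁻⁸ T.

B ≈ 1.16×10⁻⁸ T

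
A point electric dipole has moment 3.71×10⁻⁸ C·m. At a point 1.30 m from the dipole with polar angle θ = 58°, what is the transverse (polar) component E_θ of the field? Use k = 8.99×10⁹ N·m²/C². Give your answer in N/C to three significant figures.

E_θ ≈ 129 N/C

For a dipole, E_θ = (kp sinθ)/r³.
kp/r³ = (8.99×10⁹)(3.71×10⁻⁸)/(1.30)³ = 151.8 N/C.
E_θ = 151.8·sin58° = 128.7 N/C.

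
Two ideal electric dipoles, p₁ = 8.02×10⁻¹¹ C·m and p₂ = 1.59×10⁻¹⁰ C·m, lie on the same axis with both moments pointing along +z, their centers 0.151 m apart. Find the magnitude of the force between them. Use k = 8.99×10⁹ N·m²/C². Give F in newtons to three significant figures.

On-axis field of dipole 1 at distance r: E = 2kp₁/r³. Force on dipole 2 is F = p₂·dE/dr (gradient along axis).
dE/dr = −6kp₁/r⁴, so |F| = 6kp₁p₂/r⁴ (attractive for aligned moments).
F = 6(8.99×10⁹)(8.02×10⁻¹¹)(1.59×10⁻¹⁰)/(0.151)⁴ = 1.323×10⁻⁶ N.

F ≈ 1.32×10⁻⁶ N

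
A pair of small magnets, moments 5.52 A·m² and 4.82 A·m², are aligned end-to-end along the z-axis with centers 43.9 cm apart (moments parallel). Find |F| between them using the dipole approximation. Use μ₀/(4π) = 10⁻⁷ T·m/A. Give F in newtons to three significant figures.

On-axis B of dipole 1: B = (μ₀/4π)·2m₁/r³. Force on dipole 2: F = m₂·dB/dr.
dB/dr = −(μ₀/4π)·6m₁/r⁴, so |F| = (μ₀/4π)·6m₁m₂/r⁴.
F = 6(10⁻⁷)(5.52)(4.82)/(0.439)⁴ = 4.298×10⁻⁴ N.

F ≈ 4.30×10⁻⁴ N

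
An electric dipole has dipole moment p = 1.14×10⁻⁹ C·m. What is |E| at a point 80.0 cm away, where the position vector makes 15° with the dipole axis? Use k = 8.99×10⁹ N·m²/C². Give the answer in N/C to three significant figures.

E ≈ 39.0 N/C

At angle θ the dipole field magnitude is E = (kp/r³)·√(1 + 3cos²θ).
kp/r³ = (8.99×10⁹)(1.14×10⁻⁹) / (0.800)³ = 20.02 N/C.
√(1 + 3cos²15°) = √(1 + 3·0.9330) = √3.7990 ≈ 1.9491.
E ≈ 20.02 × 1.949 = 39.01 N/C.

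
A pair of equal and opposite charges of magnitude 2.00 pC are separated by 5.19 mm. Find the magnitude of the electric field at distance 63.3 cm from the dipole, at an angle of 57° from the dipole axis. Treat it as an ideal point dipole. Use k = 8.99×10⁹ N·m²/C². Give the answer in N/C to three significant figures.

E ≈ 5.06×10⁻⁴ N/C

Dipole moment p = qd = (2.00×10⁻¹² C)(0.00519 m) = 1.038×10⁻¹⁴ C·m.
At angle θ the dipole field magnitude is E = (kp/r³)·√(1 + 3cos²θ).
kp/r³ = (8.99×10⁹)(1.038×10⁻¹⁴) / (0.633)³ = 3.679×10⁻⁴ N/C.
√(1 + 3cos²57°) = √(1 + 3·0.2966) = √1.8899 ≈ 1.3747.
E ≈ 3.679×10⁻⁴ × 1.375 = 5.058×10⁻⁴ N/C.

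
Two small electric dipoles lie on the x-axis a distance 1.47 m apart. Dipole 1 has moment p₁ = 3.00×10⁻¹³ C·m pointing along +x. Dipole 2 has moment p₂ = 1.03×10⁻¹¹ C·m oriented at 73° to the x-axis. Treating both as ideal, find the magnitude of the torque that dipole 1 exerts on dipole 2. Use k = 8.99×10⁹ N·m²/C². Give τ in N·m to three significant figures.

The second dipole sits on the axis of the first, so the field there is axial: E₁ = 2kp₁/r³ along +x.
E₁ = 2(8.99×10⁹)(3.00×10⁻¹³)/(1.47)³ = 0.001698 N/C.
Torque on the second dipole: τ = p₂ E₁ sinθ.
τ = (1.03×10⁻¹¹)(0.001698)·sin73° = 1.673×10⁻¹⁴ N·m.

τ ≈ 1.67×10⁻¹⁴ N·m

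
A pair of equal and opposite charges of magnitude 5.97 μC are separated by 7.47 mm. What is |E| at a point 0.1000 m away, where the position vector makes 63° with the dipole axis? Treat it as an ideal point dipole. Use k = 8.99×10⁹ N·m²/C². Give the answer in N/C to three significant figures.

E ≈ 5.10×10⁵ N/C

Dipole moment p = qd = (5.97×10⁻⁶ C)(0.00747 m) = 4.46×10⁻⁸ C·m.
At angle θ the dipole field magnitude is E = (kp/r³)·√(1 + 3cos²θ).
kp/r³ = (8.99×10⁹)(4.46×10⁻⁸) / (0.100)³ = 4.010×10⁵ N/C.
√(1 + 3cos²63°) = √(1 + 3·0.2061) = √1.6183 ≈ 1.2721.
E ≈ 4.010×10⁵ × 1.272 = 5.101×10⁵ N/C.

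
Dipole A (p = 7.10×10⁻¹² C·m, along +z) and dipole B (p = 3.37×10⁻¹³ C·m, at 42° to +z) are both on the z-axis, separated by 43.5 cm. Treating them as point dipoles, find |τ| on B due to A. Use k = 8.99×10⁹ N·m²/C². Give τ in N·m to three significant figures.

The second dipole sits on the axis of the first, so the field there is axial: E₁ = 2kp₁/r³ along +z.
E₁ = 2(8.99×10⁹)(7.10×10⁻¹²)/(0.435)³ = 1.551 N/C.
Torque on the second dipole: τ = p₂ E₁ sinθ.
τ = (3.37×10⁻¹³)(1.551)·sin42° = 3.497×10⁻¹³ N·m.

τ ≈ 3.50×10⁻¹³ N·m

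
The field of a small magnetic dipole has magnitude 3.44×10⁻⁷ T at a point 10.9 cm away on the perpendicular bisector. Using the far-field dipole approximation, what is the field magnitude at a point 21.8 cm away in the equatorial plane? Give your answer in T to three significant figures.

B ≈ 4.30×10⁻⁸ T

Dipole fields scale as 1/r³ in the far field; the geometry is the same at both points.
B₂ = B₁ · (r₁/r₂)³ = 3.44×10⁻⁷ · (10.9/21.8)³.
(r₁/r₂)³ = (0.5)³ = 0.125.
B₂ ≈ 4.300×10⁻⁸ T.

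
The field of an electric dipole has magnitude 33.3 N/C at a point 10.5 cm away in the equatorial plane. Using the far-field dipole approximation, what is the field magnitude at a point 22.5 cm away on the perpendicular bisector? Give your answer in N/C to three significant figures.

Dipole fields scale as 1/r³ in the far field; the geometry is the same at both points.
E₂ = E₁ · (r₁/r₂)³ = 33.3 · (10.5/22.5)³.
(r₁/r₂)³ = (0.4667)³ = 0.1016.
E₂ ≈ 3.384 N/C.

E ≈ 3.38 N/C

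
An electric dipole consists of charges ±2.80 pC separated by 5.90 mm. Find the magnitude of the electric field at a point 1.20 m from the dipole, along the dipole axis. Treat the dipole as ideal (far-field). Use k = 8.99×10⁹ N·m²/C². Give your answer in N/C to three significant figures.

E ≈ 1.72×10⁻⁴ N/C

Dipole moment p = qd = (2.80×10⁻¹² C)(0.00590 m) = 1.652×10⁻¹⁴ C·m.
On the dipole axis E = 2kp/r³.
E = 2·(8.99×10⁹)(1.652×10⁻¹⁴) / (1.20)³ = 1.719×10⁻⁴ N/C.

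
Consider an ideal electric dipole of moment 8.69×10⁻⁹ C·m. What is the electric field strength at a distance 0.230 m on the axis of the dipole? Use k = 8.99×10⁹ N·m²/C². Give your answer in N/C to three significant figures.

On the dipole axis E = 2kp/r³.
E = 2·(8.99×10⁹)(8.69×10⁻⁹) / (0.230)³ = 1.284×10⁴ N/C.

E ≈ 1.28×10⁴ N/C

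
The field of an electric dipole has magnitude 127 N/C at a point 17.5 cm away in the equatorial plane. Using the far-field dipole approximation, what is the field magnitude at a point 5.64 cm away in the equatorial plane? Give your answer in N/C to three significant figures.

Dipole fields scale as 1/r³ in the far field; the geometry is the same at both points.
E₂ = E₁ · (r₁/r₂)³ = 127 · (17.5/5.64)³.
(r₁/r₂)³ = (3.103)³ = 29.87.
E₂ ≈ 3794 N/C.

E ≈ 3790 N/C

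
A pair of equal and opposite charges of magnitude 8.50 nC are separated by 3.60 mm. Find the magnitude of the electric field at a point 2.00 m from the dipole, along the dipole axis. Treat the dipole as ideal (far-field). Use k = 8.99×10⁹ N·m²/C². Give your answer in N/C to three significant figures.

Dipole moment p = qd = (8.50×10⁻⁹ C)(0.00360 m) = 3.06×10⁻¹¹ C·m.
On the dipole axis E = 2kp/r³.
E = 2·(8.99×10⁹)(3.06×10⁻¹¹) / (2.00)³ = 0.06877 N/C.

E ≈ 0.0688 N/C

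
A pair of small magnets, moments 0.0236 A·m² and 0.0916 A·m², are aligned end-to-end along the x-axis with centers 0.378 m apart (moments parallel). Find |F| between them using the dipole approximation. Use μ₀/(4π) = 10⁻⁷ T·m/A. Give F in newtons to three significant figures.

F ≈ 6.35×10⁻⁸ N

On-axis B of dipole 1: B = (μ₀/4π)·2m₁/r³. Force on dipole 2: F = m₂·dB/dr.
dB/dr = −(μ₀/4π)·6m₁/r⁴, so |F| = (μ₀/4π)·6m₁m₂/r⁴.
F = 6(10⁻⁷)(0.0236)(0.0916)/(0.378)⁴ = 6.353×10⁻⁸ N.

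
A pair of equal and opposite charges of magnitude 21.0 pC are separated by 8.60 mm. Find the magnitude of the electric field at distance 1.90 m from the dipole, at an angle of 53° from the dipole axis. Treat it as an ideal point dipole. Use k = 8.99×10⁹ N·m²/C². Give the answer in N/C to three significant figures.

Dipole moment p = qd = (2.10×10⁻¹¹ C)(0.00860 m) = 1.806×10⁻¹³ C·m.
At angle θ the dipole field magnitude is E = (kp/r³)·√(1 + 3cos²θ).
kp/r³ = (8.99×10⁹)(1.806×10⁻¹³) / (1.90)³ = 2.367×10⁻⁴ N/C.
√(1 + 3cos²53°) = √(1 + 3·0.3622) = √2.0865 ≈ 1.4445.
E ≈ 2.367×10⁻⁴ × 1.444 = 3.419×10⁻⁴ N/C.

E ≈ 3.42×10⁻⁴ N/C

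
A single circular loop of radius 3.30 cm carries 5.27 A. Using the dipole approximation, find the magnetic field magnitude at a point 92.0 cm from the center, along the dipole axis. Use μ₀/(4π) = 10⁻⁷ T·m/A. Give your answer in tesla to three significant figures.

B ≈ 4.63×10⁻⁹ T

Magnetic moment m = IA = Iπa² = (5.27)·π·(0.0330)² = 0.01803 A·m².
On axis B = (μ₀/4π)·2m/r³.
B = 2·(10⁻⁷)·(0.01803) / (0.920)³ = 4.631×10⁻⁹ T.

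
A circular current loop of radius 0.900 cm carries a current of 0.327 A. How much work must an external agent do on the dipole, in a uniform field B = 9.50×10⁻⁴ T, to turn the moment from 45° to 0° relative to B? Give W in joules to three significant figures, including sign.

Magnetic moment m = IA = Iπa² = (0.327)·π·(0.00900)² = 8.321×10⁻⁵ A·m².
W_ext = ΔU = −mB cosθ₂ + mB cosθ₁ = mB(cosθ₁ − cosθ₂).
W = (8.321×10⁻⁵)(9.50×10⁻⁴)·(cos45° − cos0°) = (7.905×10⁻⁸)·(-0.2929) = -2.315×10⁻⁸ J.

W ≈ -2.32×10⁻⁸ J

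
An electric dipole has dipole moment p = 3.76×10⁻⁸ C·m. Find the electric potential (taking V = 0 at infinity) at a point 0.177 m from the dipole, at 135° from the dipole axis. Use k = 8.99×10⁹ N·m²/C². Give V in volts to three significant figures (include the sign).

V ≈ -7630 V

The dipole potential is V = kp cosθ / r².
V = (8.99×10⁹)(3.76×10⁻⁸)·cos135° / (0.177)² = -7629 V.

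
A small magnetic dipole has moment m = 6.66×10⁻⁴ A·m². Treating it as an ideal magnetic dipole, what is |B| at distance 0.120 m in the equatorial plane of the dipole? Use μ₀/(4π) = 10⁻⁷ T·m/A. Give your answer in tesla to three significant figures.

In the equatorial plane B = (μ₀/4π)·m/r³ (half the axial value).
B = (10⁻⁷)·(6.66×10⁻⁴) / (0.120)³ = 3.854×10⁻⁸ T.

B ≈ 3.85×10⁻⁸ T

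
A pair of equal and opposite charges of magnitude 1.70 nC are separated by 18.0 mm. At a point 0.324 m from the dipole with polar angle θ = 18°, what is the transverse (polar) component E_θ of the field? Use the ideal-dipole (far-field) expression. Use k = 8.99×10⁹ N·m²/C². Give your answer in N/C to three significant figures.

Dipole moment p = qd = (1.70×10⁻⁹ C)(0.0180 m) = 3.06×10⁻¹¹ C·m.
For a dipole, E_θ = (kp sinθ)/r³.
kp/r³ = (8.99×10⁹)(3.06×10⁻¹¹)/(0.324)³ = 8.088 N/C.
E_θ = 8.088·sin18° = 2.499 N/C.

E_θ ≈ 2.50 N/C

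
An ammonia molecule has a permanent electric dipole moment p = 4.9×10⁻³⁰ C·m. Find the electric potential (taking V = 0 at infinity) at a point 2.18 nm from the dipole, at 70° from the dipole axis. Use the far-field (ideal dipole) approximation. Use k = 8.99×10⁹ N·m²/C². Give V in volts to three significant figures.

V ≈ 0.00317 V

The dipole potential is V = kp cosθ / r².
V = (8.99×10⁹)(4.90×10⁻³⁰)·cos70° / (2.18×10⁻⁹)² = 0.003170 V.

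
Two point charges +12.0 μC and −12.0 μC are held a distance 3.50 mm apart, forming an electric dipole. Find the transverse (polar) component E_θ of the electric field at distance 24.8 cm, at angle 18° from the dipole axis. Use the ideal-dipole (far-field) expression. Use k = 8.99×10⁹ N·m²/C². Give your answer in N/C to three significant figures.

Dipole moment p = qd = (1.20×10⁻⁵ C)(0.00350 m) = 4.20×10⁻⁸ C·m.
For a dipole, E_θ = (kp sinθ)/r³.
kp/r³ = (8.99×10⁹)(4.20×10⁻⁸)/(0.248)³ = 2.475×10⁴ N/C.
E_θ = 2.475×10⁴·sin18° = 7650 N/C.

E_θ ≈ 7650 N/C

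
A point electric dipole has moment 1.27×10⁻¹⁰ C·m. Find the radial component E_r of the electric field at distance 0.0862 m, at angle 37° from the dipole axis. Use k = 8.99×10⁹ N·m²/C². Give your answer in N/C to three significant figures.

For a dipole, E_r = (2kp cosθ)/r³.
kp/r³ = (8.99×10⁹)(1.27×10⁻¹⁰)/(0.0862)³ = 1783 N/C.
E_r = 2·1783·cos37° = 2847 N/C.

E_r ≈ 2850 N/C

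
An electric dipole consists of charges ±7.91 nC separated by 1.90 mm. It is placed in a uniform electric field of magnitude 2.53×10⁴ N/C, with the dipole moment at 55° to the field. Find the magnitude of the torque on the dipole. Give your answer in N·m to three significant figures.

Dipole moment p = qd = (7.91×10⁻⁹ C)(0.00190 m) = 1.503×10⁻¹¹ C·m.
Torque on an electric dipole: τ = pE sinθ.
τ = (1.503×10⁻¹¹)(2.53×10⁴)·sin55° = 3.115×10⁻⁷ N·m.

τ ≈ 3.11×10⁻⁷ N·m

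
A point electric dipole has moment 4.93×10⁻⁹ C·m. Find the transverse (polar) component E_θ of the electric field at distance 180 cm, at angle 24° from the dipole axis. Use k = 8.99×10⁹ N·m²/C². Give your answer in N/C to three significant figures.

For a dipole, E_θ = (kp sinθ)/r³.
kp/r³ = (8.99×10⁹)(4.93×10⁻⁹)/(1.80)³ = 7.600 N/C.
E_θ = 7.600·sin24° = 3.091 N/C.

E_θ ≈ 3.09 N/C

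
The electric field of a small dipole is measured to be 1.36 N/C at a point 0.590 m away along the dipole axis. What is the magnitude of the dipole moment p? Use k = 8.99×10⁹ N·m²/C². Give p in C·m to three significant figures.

On axis E = 2kp/r³, so p = Er³/(2k).
p = (1.36)·(0.590)³ / (2·8.99×10⁹) = 1.553×10⁻¹¹ C·m.

p ≈ 1.55×10⁻¹¹ C·m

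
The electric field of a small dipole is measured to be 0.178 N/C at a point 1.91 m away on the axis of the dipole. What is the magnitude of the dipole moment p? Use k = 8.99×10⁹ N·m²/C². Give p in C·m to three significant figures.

p ≈ 6.90×10⁻¹¹ C·m

On axis E = 2kp/r³, so p = Er³/(2k).
p = (0.178)·(1.91)³ / (2·8.99×10⁹) = 6.898×10⁻¹¹ C·m.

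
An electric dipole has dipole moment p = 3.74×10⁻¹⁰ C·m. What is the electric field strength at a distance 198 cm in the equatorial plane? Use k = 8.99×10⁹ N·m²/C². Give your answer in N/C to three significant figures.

E ≈ 0.433 N/C

In the equatorial plane E = kp/r³.
E = (8.99×10⁹)(3.74×10⁻¹⁰) / (1.98)³ = 0.4331 N/C.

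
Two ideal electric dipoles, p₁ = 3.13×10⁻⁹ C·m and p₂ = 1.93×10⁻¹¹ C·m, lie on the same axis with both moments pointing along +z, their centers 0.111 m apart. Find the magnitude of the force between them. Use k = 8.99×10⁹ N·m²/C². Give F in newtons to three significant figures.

On-axis field of dipole 1 at distance r: E = 2kp₁/r³. Force on dipole 2 is F = p₂·dE/dr (gradient along axis).
dE/dr = −6kp₁/r⁴, so |F| = 6kp₁p₂/r⁴ (attractive for aligned moments).
F = 6(8.99×10⁹)(3.13×10⁻⁹)(1.93×10⁻¹¹)/(0.111)⁴ = 2.146×10⁻⁵ N.

F ≈ 2.15×10⁻⁵ N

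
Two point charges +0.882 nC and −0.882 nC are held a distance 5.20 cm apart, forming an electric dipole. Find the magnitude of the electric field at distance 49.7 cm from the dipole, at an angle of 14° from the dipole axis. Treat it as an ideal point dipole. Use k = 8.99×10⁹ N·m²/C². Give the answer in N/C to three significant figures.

E ≈ 6.57 N/C

Dipole moment p = qd = (8.82×10⁻¹⁰ C)(0.0520 m) = 4.586×10⁻¹¹ C·m.
At angle θ the dipole field magnitude is E = (kp/r³)·√(1 + 3cos²θ).
kp/r³ = (8.99×10⁹)(4.586×10⁻¹¹) / (0.497)³ = 3.358 N/C.
√(1 + 3cos²14°) = √(1 + 3·0.9415) = √3.8244 ≈ 1.9556.
E ≈ 3.358 × 1.956 = 6.568 N/C.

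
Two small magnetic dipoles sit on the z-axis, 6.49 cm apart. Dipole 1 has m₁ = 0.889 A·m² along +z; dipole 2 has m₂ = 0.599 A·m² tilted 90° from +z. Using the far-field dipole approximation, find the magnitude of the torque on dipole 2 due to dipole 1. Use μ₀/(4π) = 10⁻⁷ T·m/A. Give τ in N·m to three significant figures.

τ ≈ 3.90×10⁻⁴ N·m

Dipole B is on the axis of dipole A, so B₁ there is axial: B₁ = (μ₀/4π)·2m₁/r³ along +z.
B₁ = 2(10⁻⁷)(0.889)/(0.0649)³ = 6.504×10⁻⁴ T.
τ = m₂ B₁ sinθ.
τ = (0.599)(6.504×10⁻⁴)·sin90° = 3.896×10⁻⁴ N·m.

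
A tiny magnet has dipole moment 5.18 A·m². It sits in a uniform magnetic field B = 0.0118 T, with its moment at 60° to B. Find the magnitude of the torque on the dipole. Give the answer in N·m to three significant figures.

Torque on a magnetic dipole: τ = mB sinθ.
τ = (5.18)(0.0118)·sin60° = 0.05293 N·m.

τ ≈ 0.0529 N·m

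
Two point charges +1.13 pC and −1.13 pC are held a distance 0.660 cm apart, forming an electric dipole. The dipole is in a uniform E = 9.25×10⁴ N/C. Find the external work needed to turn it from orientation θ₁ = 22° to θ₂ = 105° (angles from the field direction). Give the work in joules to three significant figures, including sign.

Dipole moment p = qd = (1.13×10⁻¹² C)(0.00660 m) = 7.458×10⁻¹⁵ C·m.
W_ext = ΔU = U(θ₂) − U(θ₁) = −pE cosθ₂ − (−pE cosθ₁) = pE(cosθ₁ − cosθ₂).
W = (7.458×10⁻¹⁵)(9.25×10⁴)·(cos22° − cos105°) = (6.899×10⁻¹⁰)·(+1.1860) = 8.182×10⁻¹⁰ J.

W ≈ 8.18×10⁻¹⁰ J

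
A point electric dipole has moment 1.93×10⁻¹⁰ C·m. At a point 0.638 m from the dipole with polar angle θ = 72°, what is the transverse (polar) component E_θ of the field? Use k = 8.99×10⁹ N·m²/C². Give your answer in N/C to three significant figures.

For a dipole, E_θ = (kp sinθ)/r³.
kp/r³ = (8.99×10⁹)(1.93×10⁻¹⁰)/(0.638)³ = 6.681 N/C.
E_θ = 6.681·sin72° = 6.354 N/C.

E_θ ≈ 6.35 N/C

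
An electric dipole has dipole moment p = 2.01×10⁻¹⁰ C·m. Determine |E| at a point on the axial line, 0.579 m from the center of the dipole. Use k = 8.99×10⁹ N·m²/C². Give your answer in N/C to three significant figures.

E ≈ 18.6 N/C

On the dipole axis E = 2kp/r³.
E = 2·(8.99×10⁹)(2.01×10⁻¹⁰) / (0.579)³ = 18.62 N/C.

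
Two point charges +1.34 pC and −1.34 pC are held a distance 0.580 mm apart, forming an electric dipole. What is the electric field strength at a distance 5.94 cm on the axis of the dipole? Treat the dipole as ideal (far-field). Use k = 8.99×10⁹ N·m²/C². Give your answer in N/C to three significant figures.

E ≈ 0.0667 N/C

Dipole moment p = qd = (1.34×10⁻¹² C)(5.80×10⁻⁴ m) = 7.772×10⁻¹⁶ C·m.
On the dipole axis E = 2kp/r³.
E = 2·(8.99×10⁹)(7.772×10⁻¹⁶) / (0.0594)³ = 0.06668 N/C.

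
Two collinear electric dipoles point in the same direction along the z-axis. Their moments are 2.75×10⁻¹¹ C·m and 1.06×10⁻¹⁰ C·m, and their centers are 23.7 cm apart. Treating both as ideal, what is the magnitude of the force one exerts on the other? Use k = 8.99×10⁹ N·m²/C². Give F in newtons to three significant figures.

On-axis field of dipole 1 at distance r: E = 2kp₁/r³. Force on dipole 2 is F = p₂·dE/dr (gradient along axis).
dE/dr = −6kp₁/r⁴, so |F| = 6kp₁p₂/r⁴ (attractive for aligned moments).
F = 6(8.99×10⁹)(2.75×10⁻¹¹)(1.06×10⁻¹⁰)/(0.237)⁴ = 4.984×10⁻⁸ N.

F ≈ 4.98×10⁻⁸ N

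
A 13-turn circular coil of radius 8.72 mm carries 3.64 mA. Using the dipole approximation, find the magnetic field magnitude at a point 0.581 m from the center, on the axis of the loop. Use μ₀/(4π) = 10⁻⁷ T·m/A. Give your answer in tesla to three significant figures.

B ≈ 1.15×10⁻¹¹ T

m = NIA = NIπa² = 13·(0.00364)·π·(0.00872)² = 1.13×10⁻⁵ A·m².
On axis B = (μ₀/4π)·2m/r³.
B = 2·(10⁻⁷)·(1.13×10⁻⁵) / (0.581)³ = 1.152×10⁻¹¹ T.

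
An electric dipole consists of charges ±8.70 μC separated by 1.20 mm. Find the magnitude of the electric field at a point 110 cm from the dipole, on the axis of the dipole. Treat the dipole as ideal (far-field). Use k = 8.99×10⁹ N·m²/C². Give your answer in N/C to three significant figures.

E ≈ 141 N/C

Dipole moment p = qd = (8.70×10⁻⁶ C)(0.00120 m) = 1.044×10⁻⁸ C·m.
On the dipole axis E = 2kp/r³.
E = 2·(8.99×10⁹)(1.044×10⁻⁸) / (1.10)³ = 141.0 N/C.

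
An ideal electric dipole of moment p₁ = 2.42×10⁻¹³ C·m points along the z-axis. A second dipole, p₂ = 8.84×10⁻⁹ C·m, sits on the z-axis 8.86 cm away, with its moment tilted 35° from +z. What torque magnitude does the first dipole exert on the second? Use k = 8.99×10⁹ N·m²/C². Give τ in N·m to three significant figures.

τ ≈ 3.17×10⁻⁸ N·m

The second dipole sits on the axis of the first, so the field there is axial: E₁ = 2kp₁/r³ along +z.
E₁ = 2(8.99×10⁹)(2.42×10⁻¹³)/(0.0886)³ = 6.256 N/C.
Torque on the second dipole: τ = p₂ E₁ sinθ.
τ = (8.84×10⁻⁹)(6.256)·sin35° = 3.172×10⁻⁸ N·m.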